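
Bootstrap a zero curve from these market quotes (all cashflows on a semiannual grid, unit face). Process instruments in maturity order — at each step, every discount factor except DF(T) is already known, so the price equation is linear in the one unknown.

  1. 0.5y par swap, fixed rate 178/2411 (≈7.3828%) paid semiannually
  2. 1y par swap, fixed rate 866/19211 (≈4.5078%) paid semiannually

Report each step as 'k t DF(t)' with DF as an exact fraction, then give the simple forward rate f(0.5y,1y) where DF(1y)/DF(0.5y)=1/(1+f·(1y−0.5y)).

step 1 [0.5y] swap r/2=89/2411: DF=(1 − 89/2411·(0))/(1+89/2411) = 2411/2500 ≈ 0.964400
step 2 [1y] swap r/2=433/19211: DF=(1 − 433/19211·(0.964400))/(1+433/19211) = 9567/10000 ≈ 0.956700

1 1/2 2411/2500
2 1 9567/10000
f(0.5y,1y) = ((2411/2500)/(9567/10000) − 1)/(1/2) = 154/9567 ≈ 1.6097%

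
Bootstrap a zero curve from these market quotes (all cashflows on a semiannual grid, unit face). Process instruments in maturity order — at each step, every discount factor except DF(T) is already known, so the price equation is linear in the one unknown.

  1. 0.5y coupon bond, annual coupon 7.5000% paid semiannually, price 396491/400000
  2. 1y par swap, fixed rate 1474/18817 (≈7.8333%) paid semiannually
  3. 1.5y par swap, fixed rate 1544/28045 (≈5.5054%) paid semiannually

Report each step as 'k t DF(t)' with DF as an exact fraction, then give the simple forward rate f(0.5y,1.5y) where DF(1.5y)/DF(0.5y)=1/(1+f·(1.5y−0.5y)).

step 1 [0.5y] bond c/2=3/80: DF=(396491/400000 − 3/80·(0))/(1+3/80) = 4777/5000 ≈ 0.955400
step 2 [1y] swap r/2=737/18817: DF=(1 − 737/18817·(0.955400))/(1+737/18817) = 9263/10000 ≈ 0.926300
step 3 [1.5y] swap r/2=772/28045: DF=(1 − 772/28045·(0.955400+0.926300))/(1+772/28045) = 2307/2500 ≈ 0.922800

1 1/2 4777/5000
2 1 9263/10000
3 3/2 2307/2500
f(0.5y,1.5y) = ((4777/5000)/(2307/2500) − 1)/(1) = 163/4614 ≈ 3.5327%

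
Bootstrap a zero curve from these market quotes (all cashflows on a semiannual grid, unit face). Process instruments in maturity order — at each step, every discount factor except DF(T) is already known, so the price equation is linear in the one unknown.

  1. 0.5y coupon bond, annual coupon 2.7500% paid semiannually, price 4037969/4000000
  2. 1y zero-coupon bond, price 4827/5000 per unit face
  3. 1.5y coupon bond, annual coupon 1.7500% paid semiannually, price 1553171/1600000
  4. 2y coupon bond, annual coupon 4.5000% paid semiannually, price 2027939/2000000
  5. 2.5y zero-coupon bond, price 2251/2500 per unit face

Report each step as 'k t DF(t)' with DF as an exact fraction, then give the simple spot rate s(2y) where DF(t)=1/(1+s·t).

1 1/2 4979/5000
2 1 4827/5000
3 3/2 9453/10000
4 2 9277/10000
5 5/2 2251/2500
s(2y) = (1/(9277/10000) − 1)/(2) = 723/18554 ≈ 3.8967%

step 1 [0.5y] bond c/2=11/800: DF=(4037969/4000000 − 11/800·(0))/(1+11/800) = 4979/5000 ≈ 0.995800
step 2 [1y] zero: DF = P = 4827/5000 ≈ 0.965400
step 3 [1.5y] bond c/2=7/800: DF=(1553171/1600000 − 7/800·(0.995800+0.965400))/(1+7/800) = 9453/10000 ≈ 0.945300
step 4 [2y] bond c/2=9/400: DF=(2027939/2000000 − 9/400·(0.995800+0.965400+0.945300))/(1+9/400) = 9277/10000 ≈ 0.927700
step 5 [2.5y] zero: DF = P = 2251/2500 ≈ 0.900400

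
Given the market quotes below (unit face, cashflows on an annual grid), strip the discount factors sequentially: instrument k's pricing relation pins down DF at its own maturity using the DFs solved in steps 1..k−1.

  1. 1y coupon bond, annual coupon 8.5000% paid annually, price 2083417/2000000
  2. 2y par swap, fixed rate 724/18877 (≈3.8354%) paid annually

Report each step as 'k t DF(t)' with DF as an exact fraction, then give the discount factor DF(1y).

step 1 [1y] bond c/1=17/200: DF=(2083417/2000000 − 17/200·(0))/(1+17/200) = 9601/10000 ≈ 0.960100
step 2 [2y] swap r/1=724/18877: DF=(1 − 724/18877·(0.960100))/(1+724/18877) = 2319/2500 ≈ 0.927600

1 1 9601/10000
2 2 2319/2500
DF(1y) = 9601/10000 ≈ 0.960100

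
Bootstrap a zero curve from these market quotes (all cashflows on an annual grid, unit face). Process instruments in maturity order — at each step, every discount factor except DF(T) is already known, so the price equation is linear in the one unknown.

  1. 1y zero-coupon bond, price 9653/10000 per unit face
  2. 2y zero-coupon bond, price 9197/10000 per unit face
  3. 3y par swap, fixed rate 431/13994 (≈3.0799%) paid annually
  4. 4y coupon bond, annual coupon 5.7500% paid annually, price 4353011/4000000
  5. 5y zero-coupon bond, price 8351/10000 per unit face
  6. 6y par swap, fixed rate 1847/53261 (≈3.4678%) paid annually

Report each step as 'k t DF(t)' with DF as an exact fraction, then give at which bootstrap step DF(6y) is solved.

step 1 [1y] zero: DF = P = 9653/10000 ≈ 0.965300
step 2 [2y] zero: DF = P = 9197/10000 ≈ 0.919700
step 3 [3y] swap r/1=431/13994: DF=(1 − 431/13994·(0.965300+0.919700))/(1+431/13994) = 4569/5000 ≈ 0.913800
step 4 [4y] bond c/1=23/400: DF=(4353011/4000000 − 23/400·(0.965300+0.919700+0.913800))/(1+23/400) = 8769/10000 ≈ 0.876900
step 5 [5y] zero: DF = P = 8351/10000 ≈ 0.835100
step 6 [6y] swap r/1=1847/53261: DF=(1 − 1847/53261·(0.965300+0.919700+0.913800+0.876900+0.835100))/(1+1847/53261) = 8153/10000 ≈ 0.815300

1 1 9653/10000
2 2 9197/10000
3 3 4569/5000
4 4 8769/10000
5 5 8351/10000
6 6 8153/10000
DF(6y) is solved at step 6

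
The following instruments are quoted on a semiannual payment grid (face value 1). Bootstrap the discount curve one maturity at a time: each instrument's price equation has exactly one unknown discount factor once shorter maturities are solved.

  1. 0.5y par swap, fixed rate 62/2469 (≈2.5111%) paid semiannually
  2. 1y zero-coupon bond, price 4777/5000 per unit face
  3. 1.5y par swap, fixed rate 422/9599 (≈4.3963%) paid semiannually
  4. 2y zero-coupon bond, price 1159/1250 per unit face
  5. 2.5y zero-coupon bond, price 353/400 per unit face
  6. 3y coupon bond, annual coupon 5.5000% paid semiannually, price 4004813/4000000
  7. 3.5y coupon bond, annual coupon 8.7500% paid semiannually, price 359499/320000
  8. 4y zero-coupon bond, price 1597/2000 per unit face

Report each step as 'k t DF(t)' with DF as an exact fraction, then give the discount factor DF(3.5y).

1 1/2 2469/2500
2 1 4777/5000
3 3/2 9367/10000
4 2 1159/1250
5 5/2 353/400
6 3 8489/10000
7 7/2 4221/5000
8 4 1597/2000
DF(3.5y) = 4221/5000 ≈ 0.844200

step 1 [0.5y] swap r/2=31/2469: DF=(1 − 31/2469·(0))/(1+31/2469) = 2469/2500 ≈ 0.987600
step 2 [1y] zero: DF = P = 4777/5000 ≈ 0.955400
step 3 [1.5y] swap r/2=211/9599: DF=(1 − 211/9599·(0.987600+0.955400))/(1+211/9599) = 9367/10000 ≈ 0.936700
step 4 [2y] zero: DF = P = 1159/1250 ≈ 0.927200
step 5 [2.5y] zero: DF = P = 353/400 ≈ 0.882500
step 6 [3y] bond c/2=11/400: DF=(4004813/4000000 − 11/400·(0.987600+0.955400+0.936700+0.927200+0.882500))/(1+11/400) = 8489/10000 ≈ 0.848900
step 7 [3.5y] bond c/2=7/160: DF=(359499/320000 − 7/160·(0.987600+0.955400+0.936700+0.927200+0.882500+0.848900))/(1+7/160) = 4221/5000 ≈ 0.844200
step 8 [4y] zero: DF = P = 1597/2000 ≈ 0.798500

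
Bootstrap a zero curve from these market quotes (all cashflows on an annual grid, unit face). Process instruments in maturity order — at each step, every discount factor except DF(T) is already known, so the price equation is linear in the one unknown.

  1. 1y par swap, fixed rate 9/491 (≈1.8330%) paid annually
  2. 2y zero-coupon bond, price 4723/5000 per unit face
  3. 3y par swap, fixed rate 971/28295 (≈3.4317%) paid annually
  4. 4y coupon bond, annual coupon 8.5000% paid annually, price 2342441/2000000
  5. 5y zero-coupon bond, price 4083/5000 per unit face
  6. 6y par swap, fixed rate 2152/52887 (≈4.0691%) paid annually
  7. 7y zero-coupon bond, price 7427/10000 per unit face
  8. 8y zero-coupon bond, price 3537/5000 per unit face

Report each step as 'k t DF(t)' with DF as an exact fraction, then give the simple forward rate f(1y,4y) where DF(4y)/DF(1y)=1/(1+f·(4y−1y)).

step 1 [1y] swap r/1=9/491: DF=(1 − 9/491·(0))/(1+9/491) = 491/500 ≈ 0.982000
step 2 [2y] zero: DF = P = 4723/5000 ≈ 0.944600
step 3 [3y] swap r/1=971/28295: DF=(1 − 971/28295·(0.982000+0.944600))/(1+971/28295) = 9029/10000 ≈ 0.902900
step 4 [4y] bond c/1=17/200: DF=(2342441/2000000 − 17/200·(0.982000+0.944600+0.902900))/(1+17/200) = 4289/5000 ≈ 0.857800
step 5 [5y] zero: DF = P = 4083/5000 ≈ 0.816600
step 6 [6y] swap r/1=2152/52887: DF=(1 − 2152/52887·(0.982000+0.944600+0.902900+0.857800+0.816600))/(1+2152/52887) = 981/1250 ≈ 0.784800
step 7 [7y] zero: DF = P = 7427/10000 ≈ 0.742700
step 8 [8y] zero: DF = P = 3537/5000 ≈ 0.707400

1 1 491/500
2 2 4723/5000
3 3 9029/10000
4 4 4289/5000
5 5 4083/5000
6 6 981/1250
7 7 7427/10000
8 8 3537/5000
f(1y,4y) = ((491/500)/(4289/5000) − 1)/(3) = 207/4289 ≈ 4.8263%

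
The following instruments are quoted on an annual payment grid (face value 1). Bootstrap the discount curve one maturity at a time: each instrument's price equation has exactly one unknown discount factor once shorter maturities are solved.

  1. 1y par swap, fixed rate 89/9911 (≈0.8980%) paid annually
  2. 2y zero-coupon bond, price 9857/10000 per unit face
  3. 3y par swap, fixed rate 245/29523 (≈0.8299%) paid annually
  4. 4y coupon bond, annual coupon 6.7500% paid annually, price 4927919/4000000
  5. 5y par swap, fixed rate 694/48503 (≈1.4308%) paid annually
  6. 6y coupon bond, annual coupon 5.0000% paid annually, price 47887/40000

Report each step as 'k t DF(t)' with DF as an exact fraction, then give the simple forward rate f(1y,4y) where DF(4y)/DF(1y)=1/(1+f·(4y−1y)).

step 1 [1y] swap r/1=89/9911: DF=(1 − 89/9911·(0))/(1+89/9911) = 9911/10000 ≈ 0.991100
step 2 [2y] zero: DF = P = 9857/10000 ≈ 0.985700
step 3 [3y] swap r/1=245/29523: DF=(1 − 245/29523·(0.991100+0.985700))/(1+245/29523) = 1951/2000 ≈ 0.975500
step 4 [4y] bond c/1=27/400: DF=(4927919/4000000 − 27/400·(0.991100+0.985700+0.975500))/(1+27/400) = 4837/5000 ≈ 0.967400
step 5 [5y] swap r/1=694/48503: DF=(1 − 694/48503·(0.991100+0.985700+0.975500+0.967400))/(1+694/48503) = 4653/5000 ≈ 0.930600
step 6 [6y] bond c/1=1/20: DF=(47887/40000 − 1/20·(0.991100+0.985700+0.975500+0.967400+0.930600))/(1+1/20) = 2273/2500 ≈ 0.909200

1 1 9911/10000
2 2 9857/10000
3 3 1951/2000
4 4 4837/5000
5 5 4653/5000
6 6 2273/2500
f(1y,4y) = ((9911/10000)/(4837/5000) − 1)/(3) = 79/9674 ≈ 0.8166%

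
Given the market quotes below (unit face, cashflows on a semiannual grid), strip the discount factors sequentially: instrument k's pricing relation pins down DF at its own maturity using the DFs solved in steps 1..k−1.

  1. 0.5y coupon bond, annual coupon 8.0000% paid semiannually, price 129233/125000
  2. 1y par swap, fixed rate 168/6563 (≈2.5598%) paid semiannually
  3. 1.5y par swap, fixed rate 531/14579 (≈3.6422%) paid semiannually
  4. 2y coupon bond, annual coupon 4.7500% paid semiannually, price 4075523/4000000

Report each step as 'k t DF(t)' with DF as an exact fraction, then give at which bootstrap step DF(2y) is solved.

1 1/2 9941/10000
2 1 2437/2500
3 3/2 9469/10000
4 2 2319/2500
DF(2y) is solved at step 4

step 1 [0.5y] bond c/2=1/25: DF=(129233/125000 − 1/25·(0))/(1+1/25) = 9941/10000 ≈ 0.994100
step 2 [1y] swap r/2=84/6563: DF=(1 − 84/6563·(0.994100))/(1+84/6563) = 2437/2500 ≈ 0.974800
step 3 [1.5y] swap r/2=531/29158: DF=(1 − 531/29158·(0.994100+0.974800))/(1+531/29158) = 9469/10000 ≈ 0.946900
step 4 [2y] bond c/2=19/800: DF=(4075523/4000000 − 19/800·(0.994100+0.974800+0.946900))/(1+19/800) = 2319/2500 ≈ 0.927600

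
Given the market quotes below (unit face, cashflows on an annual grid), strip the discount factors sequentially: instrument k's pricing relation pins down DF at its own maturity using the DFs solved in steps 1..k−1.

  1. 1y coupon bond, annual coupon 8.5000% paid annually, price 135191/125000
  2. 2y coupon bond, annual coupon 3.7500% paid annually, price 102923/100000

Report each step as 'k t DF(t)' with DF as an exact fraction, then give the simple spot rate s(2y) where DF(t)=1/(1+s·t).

step 1 [1y] bond c/1=17/200: DF=(135191/125000 − 17/200·(0))/(1+17/200) = 623/625 ≈ 0.996800
step 2 [2y] bond c/1=3/80: DF=(102923/100000 − 3/80·(0.996800))/(1+3/80) = 239/250 ≈ 0.956000

1 1 623/625
2 2 239/250
s(2y) = (1/(239/250) − 1)/(2) = 11/478 ≈ 2.3013%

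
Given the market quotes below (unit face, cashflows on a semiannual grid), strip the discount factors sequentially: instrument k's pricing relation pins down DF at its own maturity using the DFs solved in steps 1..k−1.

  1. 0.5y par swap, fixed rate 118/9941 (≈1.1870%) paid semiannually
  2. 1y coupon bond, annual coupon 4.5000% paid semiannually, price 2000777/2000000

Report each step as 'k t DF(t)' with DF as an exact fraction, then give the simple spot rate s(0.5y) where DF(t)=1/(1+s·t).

step 1 [0.5y] swap r/2=59/9941: DF=(1 − 59/9941·(0))/(1+59/9941) = 9941/10000 ≈ 0.994100
step 2 [1y] bond c/2=9/400: DF=(2000777/2000000 − 9/400·(0.994100))/(1+9/400) = 1913/2000 ≈ 0.956500

1 1/2 9941/10000
2 1 1913/2000
s(0.5y) = (1/(9941/10000) − 1)/(1/2) = 118/9941 ≈ 1.1870%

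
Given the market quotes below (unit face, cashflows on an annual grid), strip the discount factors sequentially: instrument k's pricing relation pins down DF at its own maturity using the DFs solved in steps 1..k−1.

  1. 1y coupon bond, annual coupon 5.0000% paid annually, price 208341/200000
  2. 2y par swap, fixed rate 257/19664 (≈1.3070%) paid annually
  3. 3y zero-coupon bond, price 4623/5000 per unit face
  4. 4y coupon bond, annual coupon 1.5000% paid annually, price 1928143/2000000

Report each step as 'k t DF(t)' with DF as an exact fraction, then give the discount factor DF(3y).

1 1 9921/10000
2 2 9743/10000
3 3 4623/5000
4 4 9071/10000
DF(3y) = 4623/5000 ≈ 0.924600

step 1 [1y] bond c/1=1/20: DF=(208341/200000 − 1/20·(0))/(1+1/20) = 9921/10000 ≈ 0.992100
step 2 [2y] swap r/1=257/19664: DF=(1 − 257/19664·(0.992100))/(1+257/19664) = 9743/10000 ≈ 0.974300
step 3 [3y] zero: DF = P = 4623/5000 ≈ 0.924600
step 4 [4y] bond c/1=3/200: DF=(1928143/2000000 − 3/200·(0.992100+0.974300+0.924600))/(1+3/200) = 9071/10000 ≈ 0.907100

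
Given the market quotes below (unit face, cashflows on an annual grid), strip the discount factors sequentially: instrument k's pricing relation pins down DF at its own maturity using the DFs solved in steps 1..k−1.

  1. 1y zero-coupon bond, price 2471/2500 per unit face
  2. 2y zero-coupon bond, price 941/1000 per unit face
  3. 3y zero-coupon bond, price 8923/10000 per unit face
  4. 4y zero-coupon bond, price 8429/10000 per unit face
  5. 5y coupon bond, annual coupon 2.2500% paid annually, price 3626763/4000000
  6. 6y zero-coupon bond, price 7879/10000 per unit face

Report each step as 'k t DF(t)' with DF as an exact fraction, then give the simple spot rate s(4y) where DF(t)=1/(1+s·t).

step 1 [1y] zero: DF = P = 2471/2500 ≈ 0.988400
step 2 [2y] zero: DF = P = 941/1000 ≈ 0.941000
step 3 [3y] zero: DF = P = 8923/10000 ≈ 0.892300
step 4 [4y] zero: DF = P = 8429/10000 ≈ 0.842900
step 5 [5y] bond c/1=9/400: DF=(3626763/4000000 − 9/400·(0.988400+0.941000+0.892300+0.842900))/(1+9/400) = 8061/10000 ≈ 0.806100
step 6 [6y] zero: DF = P = 7879/10000 ≈ 0.787900

1 1 2471/2500
2 2 941/1000
3 3 8923/10000
4 4 8429/10000
5 5 8061/10000
6 6 7879/10000
s(4y) = (1/(8429/10000) − 1)/(4) = 1571/33716 ≈ 4.6595%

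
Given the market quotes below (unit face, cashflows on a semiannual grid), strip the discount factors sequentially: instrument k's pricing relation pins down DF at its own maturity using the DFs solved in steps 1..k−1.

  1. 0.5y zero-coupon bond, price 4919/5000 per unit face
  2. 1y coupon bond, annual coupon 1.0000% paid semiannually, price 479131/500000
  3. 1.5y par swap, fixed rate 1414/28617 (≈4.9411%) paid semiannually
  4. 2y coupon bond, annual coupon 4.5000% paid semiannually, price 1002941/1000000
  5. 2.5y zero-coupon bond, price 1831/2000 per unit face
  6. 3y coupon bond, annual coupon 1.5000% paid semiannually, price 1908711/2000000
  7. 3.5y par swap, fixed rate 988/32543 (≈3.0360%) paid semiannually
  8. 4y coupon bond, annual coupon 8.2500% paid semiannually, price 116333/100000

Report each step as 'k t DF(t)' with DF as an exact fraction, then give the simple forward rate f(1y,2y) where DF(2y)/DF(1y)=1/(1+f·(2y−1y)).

1 1/2 4919/5000
2 1 4743/5000
3 3/2 9293/10000
4 2 9179/10000
5 5/2 1831/2000
6 3 9123/10000
7 7/2 2253/2500
8 4 4297/5000
f(1y,2y) = ((4743/5000)/(9179/10000) − 1)/(1) = 307/9179 ≈ 3.3446%

step 1 [0.5y] zero: DF = P = 4919/5000 ≈ 0.983800
step 2 [1y] bond c/2=1/200: DF=(479131/500000 − 1/200·(0.983800))/(1+1/200) = 4743/5000 ≈ 0.948600
step 3 [1.5y] swap r/2=707/28617: DF=(1 − 707/28617·(0.983800+0.948600))/(1+707/28617) = 9293/10000 ≈ 0.929300
step 4 [2y] bond c/2=9/400: DF=(1002941/1000000 − 9/400·(0.983800+0.948600+0.929300))/(1+9/400) = 9179/10000 ≈ 0.917900
step 5 [2.5y] zero: DF = P = 1831/2000 ≈ 0.915500
step 6 [3y] bond c/2=3/400: DF=(1908711/2000000 − 3/400·(0.983800+0.948600+0.929300+0.917900+0.915500))/(1+3/400) = 9123/10000 ≈ 0.912300
step 7 [3.5y] swap r/2=494/32543: DF=(1 − 494/32543·(0.983800+0.948600+0.929300+0.917900+0.915500+0.912300))/(1+494/32543) = 2253/2500 ≈ 0.901200
step 8 [4y] bond c/2=33/800: DF=(116333/100000 − 33/800·(0.983800+0.948600+0.929300+0.917900+0.915500+0.912300+0.901200))/(1+33/800) = 4297/5000 ≈ 0.859400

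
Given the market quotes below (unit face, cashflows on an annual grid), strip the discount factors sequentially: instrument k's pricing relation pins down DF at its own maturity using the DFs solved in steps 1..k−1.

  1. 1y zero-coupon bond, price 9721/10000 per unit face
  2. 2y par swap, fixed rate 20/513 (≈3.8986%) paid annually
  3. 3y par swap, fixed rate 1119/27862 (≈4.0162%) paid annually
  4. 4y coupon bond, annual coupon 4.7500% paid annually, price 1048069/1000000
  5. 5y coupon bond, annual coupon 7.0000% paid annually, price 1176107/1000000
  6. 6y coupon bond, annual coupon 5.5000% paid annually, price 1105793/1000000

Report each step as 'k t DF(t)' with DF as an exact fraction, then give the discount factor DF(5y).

1 1 9721/10000
2 2 463/500
3 3 8881/10000
4 4 4371/5000
5 5 8597/10000
6 6 13/16
DF(5y) = 8597/10000 ≈ 0.859700

step 1 [1y] zero: DF = P = 9721/10000 ≈ 0.972100
step 2 [2y] swap r/1=20/513: DF=(1 − 20/513·(0.972100))/(1+20/513) = 463/500 ≈ 0.926000
step 3 [3y] swap r/1=1119/27862: DF=(1 − 1119/27862·(0.972100+0.926000))/(1+1119/27862) = 8881/10000 ≈ 0.888100
step 4 [4y] bond c/1=19/400: DF=(1048069/1000000 − 19/400·(0.972100+0.926000+0.888100))/(1+19/400) = 4371/5000 ≈ 0.874200
step 5 [5y] bond c/1=7/100: DF=(1176107/1000000 − 7/100·(0.972100+0.926000+0.888100+0.874200))/(1+7/100) = 8597/10000 ≈ 0.859700
step 6 [6y] bond c/1=11/200: DF=(1105793/1000000 − 11/200·(0.972100+0.926000+0.888100+0.874200+0.859700))/(1+11/200) = 13/16 ≈ 0.812500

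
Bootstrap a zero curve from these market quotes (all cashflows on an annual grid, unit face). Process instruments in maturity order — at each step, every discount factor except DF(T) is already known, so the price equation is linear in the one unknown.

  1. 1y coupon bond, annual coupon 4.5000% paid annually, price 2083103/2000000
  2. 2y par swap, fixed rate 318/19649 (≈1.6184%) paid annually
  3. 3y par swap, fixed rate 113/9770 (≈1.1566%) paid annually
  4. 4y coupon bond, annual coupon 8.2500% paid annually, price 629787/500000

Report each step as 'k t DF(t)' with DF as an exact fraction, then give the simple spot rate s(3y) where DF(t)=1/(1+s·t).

1 1 9967/10000
2 2 4841/5000
3 3 9661/10000
4 4 4701/5000
s(3y) = (1/(9661/10000) − 1)/(3) = 113/9661 ≈ 1.1697%

step 1 [1y] bond c/1=9/200: DF=(2083103/2000000 − 9/200·(0))/(1+9/200) = 9967/10000 ≈ 0.996700
step 2 [2y] swap r/1=318/19649: DF=(1 − 318/19649·(0.996700))/(1+318/19649) = 4841/5000 ≈ 0.968200
step 3 [3y] swap r/1=113/9770: DF=(1 − 113/9770·(0.996700+0.968200))/(1+113/9770) = 9661/10000 ≈ 0.966100
step 4 [4y] bond c/1=33/400: DF=(629787/500000 − 33/400·(0.996700+0.968200+0.966100))/(1+33/400) = 4701/5000 ≈ 0.940200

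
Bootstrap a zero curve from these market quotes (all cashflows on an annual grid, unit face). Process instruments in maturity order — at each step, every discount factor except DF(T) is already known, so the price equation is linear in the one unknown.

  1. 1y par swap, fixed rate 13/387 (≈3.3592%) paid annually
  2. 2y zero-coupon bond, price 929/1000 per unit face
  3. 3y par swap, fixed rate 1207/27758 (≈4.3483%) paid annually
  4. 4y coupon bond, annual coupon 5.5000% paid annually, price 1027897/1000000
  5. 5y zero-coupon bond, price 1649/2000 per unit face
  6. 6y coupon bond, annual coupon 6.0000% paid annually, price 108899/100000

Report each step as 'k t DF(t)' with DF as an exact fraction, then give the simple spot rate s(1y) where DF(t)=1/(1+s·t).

step 1 [1y] swap r/1=13/387: DF=(1 − 13/387·(0))/(1+13/387) = 387/400 ≈ 0.967500
step 2 [2y] zero: DF = P = 929/1000 ≈ 0.929000
step 3 [3y] swap r/1=1207/27758: DF=(1 − 1207/27758·(0.967500+0.929000))/(1+1207/27758) = 8793/10000 ≈ 0.879300
step 4 [4y] bond c/1=11/200: DF=(1027897/1000000 − 11/200·(0.967500+0.929000+0.879300))/(1+11/200) = 1037/1250 ≈ 0.829600
step 5 [5y] zero: DF = P = 1649/2000 ≈ 0.824500
step 6 [6y] bond c/1=3/50: DF=(108899/100000 − 3/50·(0.967500+0.929000+0.879300+0.829600+0.824500))/(1+3/50) = 3883/5000 ≈ 0.776600

1 1 387/400
2 2 929/1000
3 3 8793/10000
4 4 1037/1250
5 5 1649/2000
6 6 3883/5000
s(1y) = (1/(387/400) − 1)/(1) = 13/387 ≈ 3.3592%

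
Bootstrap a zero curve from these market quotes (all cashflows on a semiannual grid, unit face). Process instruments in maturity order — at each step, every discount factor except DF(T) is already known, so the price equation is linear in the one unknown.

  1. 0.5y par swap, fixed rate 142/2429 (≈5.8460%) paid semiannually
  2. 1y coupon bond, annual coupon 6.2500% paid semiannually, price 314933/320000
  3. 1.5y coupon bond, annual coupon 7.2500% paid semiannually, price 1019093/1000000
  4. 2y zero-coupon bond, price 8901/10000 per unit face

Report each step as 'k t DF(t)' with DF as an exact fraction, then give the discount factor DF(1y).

1 1/2 2429/2500
2 1 9249/10000
3 3/2 9171/10000
4 2 8901/10000
DF(1y) = 9249/10000 ≈ 0.924900

step 1 [0.5y] swap r/2=71/2429: DF=(1 − 71/2429·(0))/(1+71/2429) = 2429/2500 ≈ 0.971600
step 2 [1y] bond c/2=1/32: DF=(314933/320000 − 1/32·(0.971600))/(1+1/32) = 9249/10000 ≈ 0.924900
step 3 [1.5y] bond c/2=29/800: DF=(1019093/1000000 − 29/800·(0.971600+0.924900))/(1+29/800) = 9171/10000 ≈ 0.917100
step 4 [2y] zero: DF = P = 8901/10000 ≈ 0.890100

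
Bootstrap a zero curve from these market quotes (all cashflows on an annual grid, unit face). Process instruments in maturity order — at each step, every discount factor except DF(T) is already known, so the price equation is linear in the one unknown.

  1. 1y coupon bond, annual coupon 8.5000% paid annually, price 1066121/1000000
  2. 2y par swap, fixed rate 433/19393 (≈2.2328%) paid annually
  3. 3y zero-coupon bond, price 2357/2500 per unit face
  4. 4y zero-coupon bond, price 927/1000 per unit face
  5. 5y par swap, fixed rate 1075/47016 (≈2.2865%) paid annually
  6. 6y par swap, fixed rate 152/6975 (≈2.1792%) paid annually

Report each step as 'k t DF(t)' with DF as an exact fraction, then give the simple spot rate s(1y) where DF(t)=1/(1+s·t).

1 1 4913/5000
2 2 9567/10000
3 3 2357/2500
4 4 927/1000
5 5 357/400
6 6 549/625
s(1y) = (1/(4913/5000) − 1)/(1) = 87/4913 ≈ 1.7708%

step 1 [1y] bond c/1=17/200: DF=(1066121/1000000 − 17/200·(0))/(1+17/200) = 4913/5000 ≈ 0.982600
step 2 [2y] swap r/1=433/19393: DF=(1 − 433/19393·(0.982600))/(1+433/19393) = 9567/10000 ≈ 0.956700
step 3 [3y] zero: DF = P = 2357/2500 ≈ 0.942800
step 4 [4y] zero: DF = P = 927/1000 ≈ 0.927000
step 5 [5y] swap r/1=1075/47016: DF=(1 − 1075/47016·(0.982600+0.956700+0.942800+0.927000))/(1+1075/47016) = 357/400 ≈ 0.892500
step 6 [6y] swap r/1=152/6975: DF=(1 − 152/6975·(0.982600+0.956700+0.942800+0.927000+0.892500))/(1+152/6975) = 549/625 ≈ 0.878400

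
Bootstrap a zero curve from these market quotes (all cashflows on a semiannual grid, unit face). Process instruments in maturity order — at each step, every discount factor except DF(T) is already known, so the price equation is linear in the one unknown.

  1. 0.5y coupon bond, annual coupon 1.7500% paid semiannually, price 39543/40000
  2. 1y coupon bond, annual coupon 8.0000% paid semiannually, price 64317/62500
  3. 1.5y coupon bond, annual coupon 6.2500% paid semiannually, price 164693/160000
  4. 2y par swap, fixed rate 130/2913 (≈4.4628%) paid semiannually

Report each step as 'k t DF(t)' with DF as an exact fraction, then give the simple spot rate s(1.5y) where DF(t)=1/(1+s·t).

1 1/2 49/50
2 1 4759/5000
3 3/2 2349/2500
4 2 1831/2000
s(1.5y) = (1/(2349/2500) − 1)/(3/2) = 302/7047 ≈ 4.2855%

step 1 [0.5y] bond c/2=7/800: DF=(39543/40000 − 7/800·(0))/(1+7/800) = 49/50 ≈ 0.980000
step 2 [1y] bond c/2=1/25: DF=(64317/62500 − 1/25·(0.980000))/(1+1/25) = 4759/5000 ≈ 0.951800
step 3 [1.5y] bond c/2=1/32: DF=(164693/160000 − 1/32·(0.980000+0.951800))/(1+1/32) = 2349/2500 ≈ 0.939600
step 4 [2y] swap r/2=65/2913: DF=(1 − 65/2913·(0.980000+0.951800+0.939600))/(1+65/2913) = 1831/2000 ≈ 0.915500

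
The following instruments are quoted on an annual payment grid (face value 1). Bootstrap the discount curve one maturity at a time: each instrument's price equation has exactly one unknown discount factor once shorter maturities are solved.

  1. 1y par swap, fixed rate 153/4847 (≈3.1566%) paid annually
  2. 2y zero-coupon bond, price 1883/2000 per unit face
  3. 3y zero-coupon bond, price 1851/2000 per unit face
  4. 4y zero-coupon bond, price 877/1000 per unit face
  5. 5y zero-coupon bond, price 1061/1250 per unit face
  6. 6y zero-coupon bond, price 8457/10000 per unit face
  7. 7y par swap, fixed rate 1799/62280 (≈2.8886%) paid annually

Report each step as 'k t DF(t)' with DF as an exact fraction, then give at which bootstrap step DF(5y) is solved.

step 1 [1y] swap r/1=153/4847: DF=(1 − 153/4847·(0))/(1+153/4847) = 4847/5000 ≈ 0.969400
step 2 [2y] zero: DF = P = 1883/2000 ≈ 0.941500
step 3 [3y] zero: DF = P = 1851/2000 ≈ 0.925500
step 4 [4y] zero: DF = P = 877/1000 ≈ 0.877000
step 5 [5y] zero: DF = P = 1061/1250 ≈ 0.848800
step 6 [6y] zero: DF = P = 8457/10000 ≈ 0.845700
step 7 [7y] swap r/1=1799/62280: DF=(1 − 1799/62280·(0.969400+0.941500+0.925500+0.877000+0.848800+0.845700))/(1+1799/62280) = 8201/10000 ≈ 0.820100

1 1 4847/5000
2 2 1883/2000
3 3 1851/2000
4 4 877/1000
5 5 1061/1250
6 6 8457/10000
7 7 8201/10000
DF(5y) is solved at step 5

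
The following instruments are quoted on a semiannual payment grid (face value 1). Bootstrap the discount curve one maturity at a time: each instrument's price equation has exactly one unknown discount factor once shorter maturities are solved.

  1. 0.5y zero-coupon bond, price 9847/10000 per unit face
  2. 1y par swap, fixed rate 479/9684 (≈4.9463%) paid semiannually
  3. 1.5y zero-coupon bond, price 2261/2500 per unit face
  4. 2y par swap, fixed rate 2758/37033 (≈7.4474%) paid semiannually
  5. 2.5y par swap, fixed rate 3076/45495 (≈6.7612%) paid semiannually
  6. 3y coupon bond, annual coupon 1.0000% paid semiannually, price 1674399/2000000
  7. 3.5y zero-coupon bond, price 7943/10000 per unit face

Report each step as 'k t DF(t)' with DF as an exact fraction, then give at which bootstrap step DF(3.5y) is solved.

1 1/2 9847/10000
2 1 9521/10000
3 3/2 2261/2500
4 2 8621/10000
5 5/2 4231/5000
6 3 1013/1250
7 7/2 7943/10000
DF(3.5y) is solved at step 7

step 1 [0.5y] zero: DF = P = 9847/10000 ≈ 0.984700
step 2 [1y] swap r/2=479/19368: DF=(1 − 479/19368·(0.984700))/(1+479/19368) = 9521/10000 ≈ 0.952100
step 3 [1.5y] zero: DF = P = 2261/2500 ≈ 0.904400
step 4 [2y] swap r/2=1379/37033: DF=(1 − 1379/37033·(0.984700+0.952100+0.904400))/(1+1379/37033) = 8621/10000 ≈ 0.862100
step 5 [2.5y] swap r/2=1538/45495: DF=(1 − 1538/45495·(0.984700+0.952100+0.904400+0.862100))/(1+1538/45495) = 4231/5000 ≈ 0.846200
step 6 [3y] bond c/2=1/200: DF=(1674399/2000000 − 1/200·(0.984700+0.952100+0.904400+0.862100+0.846200))/(1+1/200) = 1013/1250 ≈ 0.810400
step 7 [3.5y] zero: DF = P = 7943/10000 ≈ 0.794300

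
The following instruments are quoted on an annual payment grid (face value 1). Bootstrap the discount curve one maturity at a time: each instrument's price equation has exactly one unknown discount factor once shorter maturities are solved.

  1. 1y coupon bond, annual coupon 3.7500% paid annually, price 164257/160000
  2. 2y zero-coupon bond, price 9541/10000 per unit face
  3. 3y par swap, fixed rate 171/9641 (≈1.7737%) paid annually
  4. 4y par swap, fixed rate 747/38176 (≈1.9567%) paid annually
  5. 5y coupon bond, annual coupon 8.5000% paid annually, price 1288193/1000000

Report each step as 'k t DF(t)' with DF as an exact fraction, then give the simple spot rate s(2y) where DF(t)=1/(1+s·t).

1 1 1979/2000
2 2 9541/10000
3 3 9487/10000
4 4 9253/10000
5 5 4441/5000
s(2y) = (1/(9541/10000) − 1)/(2) = 459/19082 ≈ 2.4054%

step 1 [1y] bond c/1=3/80: DF=(164257/160000 − 3/80·(0))/(1+3/80) = 1979/2000 ≈ 0.989500
step 2 [2y] zero: DF = P = 9541/10000 ≈ 0.954100
step 3 [3y] swap r/1=171/9641: DF=(1 − 171/9641·(0.989500+0.954100))/(1+171/9641) = 9487/10000 ≈ 0.948700
step 4 [4y] swap r/1=747/38176: DF=(1 − 747/38176·(0.989500+0.954100+0.948700))/(1+747/38176) = 9253/10000 ≈ 0.925300
step 5 [5y] bond c/1=17/200: DF=(1288193/1000000 − 17/200·(0.989500+0.954100+0.948700+0.925300))/(1+17/200) = 4441/5000 ≈ 0.888200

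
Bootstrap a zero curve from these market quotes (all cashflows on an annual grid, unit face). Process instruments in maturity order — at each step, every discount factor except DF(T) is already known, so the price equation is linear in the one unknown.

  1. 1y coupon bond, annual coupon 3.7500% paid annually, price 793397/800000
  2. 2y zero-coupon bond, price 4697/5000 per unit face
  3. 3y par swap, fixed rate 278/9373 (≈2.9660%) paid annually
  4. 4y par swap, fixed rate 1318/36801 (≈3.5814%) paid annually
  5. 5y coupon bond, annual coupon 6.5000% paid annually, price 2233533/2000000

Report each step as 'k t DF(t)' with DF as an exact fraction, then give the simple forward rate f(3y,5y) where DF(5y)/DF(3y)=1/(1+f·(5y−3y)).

1 1 9559/10000
2 2 4697/5000
3 3 4583/5000
4 4 4341/5000
5 5 103/125
f(3y,5y) = ((4583/5000)/(103/125) − 1)/(2) = 463/8240 ≈ 5.6189%

step 1 [1y] bond c/1=3/80: DF=(793397/800000 − 3/80·(0))/(1+3/80) = 9559/10000 ≈ 0.955900
step 2 [2y] zero: DF = P = 4697/5000 ≈ 0.939400
step 3 [3y] swap r/1=278/9373: DF=(1 − 278/9373·(0.955900+0.939400))/(1+278/9373) = 4583/5000 ≈ 0.916600
step 4 [4y] swap r/1=1318/36801: DF=(1 − 1318/36801·(0.955900+0.939400+0.916600))/(1+1318/36801) = 4341/5000 ≈ 0.868200
step 5 [5y] bond c/1=13/200: DF=(2233533/2000000 − 13/200·(0.955900+0.939400+0.916600+0.868200))/(1+13/200) = 103/125 ≈ 0.824000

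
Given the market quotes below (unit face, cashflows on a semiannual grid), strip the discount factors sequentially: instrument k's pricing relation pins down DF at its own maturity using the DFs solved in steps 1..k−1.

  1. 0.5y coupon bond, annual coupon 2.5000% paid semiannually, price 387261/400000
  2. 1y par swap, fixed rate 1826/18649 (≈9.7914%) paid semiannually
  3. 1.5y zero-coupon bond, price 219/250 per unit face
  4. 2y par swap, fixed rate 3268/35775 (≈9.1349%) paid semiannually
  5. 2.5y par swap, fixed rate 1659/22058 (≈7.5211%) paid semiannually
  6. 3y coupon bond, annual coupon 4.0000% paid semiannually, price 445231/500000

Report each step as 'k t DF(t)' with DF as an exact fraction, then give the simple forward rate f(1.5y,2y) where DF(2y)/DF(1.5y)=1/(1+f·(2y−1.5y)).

1 1/2 4781/5000
2 1 9087/10000
3 3/2 219/250
4 2 4183/5000
5 5/2 8341/10000
6 3 1573/2000
f(1.5y,2y) = ((219/250)/(4183/5000) − 1)/(1/2) = 394/4183 ≈ 9.4191%

step 1 [0.5y] bond c/2=1/80: DF=(387261/400000 − 1/80·(0))/(1+1/80) = 4781/5000 ≈ 0.956200
step 2 [1y] swap r/2=913/18649: DF=(1 − 913/18649·(0.956200))/(1+913/18649) = 9087/10000 ≈ 0.908700
step 3 [1.5y] zero: DF = P = 219/250 ≈ 0.876000
step 4 [2y] swap r/2=1634/35775: DF=(1 − 1634/35775·(0.956200+0.908700+0.876000))/(1+1634/35775) = 4183/5000 ≈ 0.836600
step 5 [2.5y] swap r/2=1659/44116: DF=(1 − 1659/44116·(0.956200+0.908700+0.876000+0.836600))/(1+1659/44116) = 8341/10000 ≈ 0.834100
step 6 [3y] bond c/2=1/50: DF=(445231/500000 − 1/50·(0.956200+0.908700+0.876000+0.836600+0.834100))/(1+1/50) = 1573/2000 ≈ 0.786500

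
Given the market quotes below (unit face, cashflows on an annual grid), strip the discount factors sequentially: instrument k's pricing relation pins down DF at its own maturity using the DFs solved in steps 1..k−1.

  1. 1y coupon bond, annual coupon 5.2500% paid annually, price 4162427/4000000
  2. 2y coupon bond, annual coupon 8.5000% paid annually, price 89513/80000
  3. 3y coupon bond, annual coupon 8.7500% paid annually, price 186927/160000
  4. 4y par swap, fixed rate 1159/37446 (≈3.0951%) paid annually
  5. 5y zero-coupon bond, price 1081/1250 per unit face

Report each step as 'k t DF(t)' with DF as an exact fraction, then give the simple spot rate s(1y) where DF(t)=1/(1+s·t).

1 1 9887/10000
2 2 4769/5000
3 3 459/500
4 4 8841/10000
5 5 1081/1250
s(1y) = (1/(9887/10000) − 1)/(1) = 113/9887 ≈ 1.1429%

step 1 [1y] bond c/1=21/400: DF=(4162427/4000000 − 21/400·(0))/(1+21/400) = 9887/10000 ≈ 0.988700
step 2 [2y] bond c/1=17/200: DF=(89513/80000 − 17/200·(0.988700))/(1+17/200) = 4769/5000 ≈ 0.953800
step 3 [3y] bond c/1=7/80: DF=(186927/160000 − 7/80·(0.988700+0.953800))/(1+7/80) = 459/500 ≈ 0.918000
step 4 [4y] swap r/1=1159/37446: DF=(1 − 1159/37446·(0.988700+0.953800+0.918000))/(1+1159/37446) = 8841/10000 ≈ 0.884100
step 5 [5y] zero: DF = P = 1081/1250 ≈ 0.864800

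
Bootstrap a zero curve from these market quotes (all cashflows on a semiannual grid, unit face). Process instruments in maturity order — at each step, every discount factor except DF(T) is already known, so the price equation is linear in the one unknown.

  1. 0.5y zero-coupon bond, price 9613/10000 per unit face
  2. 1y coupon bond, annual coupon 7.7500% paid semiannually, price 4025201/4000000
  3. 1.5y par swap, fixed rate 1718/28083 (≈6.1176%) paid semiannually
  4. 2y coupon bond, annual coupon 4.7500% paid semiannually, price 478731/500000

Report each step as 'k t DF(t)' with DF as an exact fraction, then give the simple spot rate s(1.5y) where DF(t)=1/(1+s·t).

1 1/2 9613/10000
2 1 9329/10000
3 3/2 9141/10000
4 2 8701/10000
s(1.5y) = (1/(9141/10000) − 1)/(3/2) = 1718/27423 ≈ 6.2648%

step 1 [0.5y] zero: DF = P = 9613/10000 ≈ 0.961300
step 2 [1y] bond c/2=31/800: DF=(4025201/4000000 − 31/800·(0.961300))/(1+31/800) = 9329/10000 ≈ 0.932900
step 3 [1.5y] swap r/2=859/28083: DF=(1 − 859/28083·(0.961300+0.932900))/(1+859/28083) = 9141/10000 ≈ 0.914100
step 4 [2y] bond c/2=19/800: DF=(478731/500000 − 19/800·(0.961300+0.932900+0.914100))/(1+19/800) = 8701/10000 ≈ 0.870100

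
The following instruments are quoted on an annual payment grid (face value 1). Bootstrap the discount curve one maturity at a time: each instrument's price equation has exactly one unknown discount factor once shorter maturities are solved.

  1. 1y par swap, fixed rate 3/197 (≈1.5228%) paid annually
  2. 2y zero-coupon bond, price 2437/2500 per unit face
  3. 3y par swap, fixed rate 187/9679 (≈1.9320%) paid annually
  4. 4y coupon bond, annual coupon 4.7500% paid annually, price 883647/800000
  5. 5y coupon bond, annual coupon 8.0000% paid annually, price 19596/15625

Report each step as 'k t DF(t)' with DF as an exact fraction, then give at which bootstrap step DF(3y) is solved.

step 1 [1y] swap r/1=3/197: DF=(1 − 3/197·(0))/(1+3/197) = 197/200 ≈ 0.985000
step 2 [2y] zero: DF = P = 2437/2500 ≈ 0.974800
step 3 [3y] swap r/1=187/9679: DF=(1 − 187/9679·(0.985000+0.974800))/(1+187/9679) = 9439/10000 ≈ 0.943900
step 4 [4y] bond c/1=19/400: DF=(883647/800000 − 19/400·(0.985000+0.974800+0.943900))/(1+19/400) = 2307/2500 ≈ 0.922800
step 5 [5y] bond c/1=2/25: DF=(19596/15625 − 2/25·(0.985000+0.974800+0.943900+0.922800))/(1+2/25) = 4389/5000 ≈ 0.877800

1 1 197/200
2 2 2437/2500
3 3 9439/10000
4 4 2307/2500
5 5 4389/5000
DF(3y) is solved at step 3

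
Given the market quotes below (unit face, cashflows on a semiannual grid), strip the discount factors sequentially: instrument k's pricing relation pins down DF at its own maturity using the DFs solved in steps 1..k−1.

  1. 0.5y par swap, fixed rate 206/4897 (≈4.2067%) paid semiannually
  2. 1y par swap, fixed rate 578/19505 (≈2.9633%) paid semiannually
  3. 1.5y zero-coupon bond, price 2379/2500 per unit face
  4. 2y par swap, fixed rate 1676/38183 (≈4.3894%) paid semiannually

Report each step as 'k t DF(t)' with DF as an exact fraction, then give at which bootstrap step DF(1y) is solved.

step 1 [0.5y] swap r/2=103/4897: DF=(1 − 103/4897·(0))/(1+103/4897) = 4897/5000 ≈ 0.979400
step 2 [1y] swap r/2=289/19505: DF=(1 − 289/19505·(0.979400))/(1+289/19505) = 9711/10000 ≈ 0.971100
step 3 [1.5y] zero: DF = P = 2379/2500 ≈ 0.951600
step 4 [2y] swap r/2=838/38183: DF=(1 − 838/38183·(0.979400+0.971100+0.951600))/(1+838/38183) = 4581/5000 ≈ 0.916200

1 1/2 4897/5000
2 1 9711/10000
3 3/2 2379/2500
4 2 4581/5000
DF(1y) is solved at step 2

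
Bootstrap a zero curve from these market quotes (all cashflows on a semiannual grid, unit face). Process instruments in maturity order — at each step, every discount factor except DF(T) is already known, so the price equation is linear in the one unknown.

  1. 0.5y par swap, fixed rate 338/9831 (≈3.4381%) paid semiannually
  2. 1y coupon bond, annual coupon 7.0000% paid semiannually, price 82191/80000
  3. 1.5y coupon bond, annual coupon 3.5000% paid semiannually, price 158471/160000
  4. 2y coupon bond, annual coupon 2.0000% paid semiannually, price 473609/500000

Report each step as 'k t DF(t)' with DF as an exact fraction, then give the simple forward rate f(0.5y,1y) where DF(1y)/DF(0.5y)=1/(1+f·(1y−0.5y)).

1 1/2 9831/10000
2 1 4797/5000
3 3/2 47/50
4 2 9093/10000
f(0.5y,1y) = ((9831/10000)/(4797/5000) − 1)/(1/2) = 79/1599 ≈ 4.9406%

step 1 [0.5y] swap r/2=169/9831: DF=(1 − 169/9831·(0))/(1+169/9831) = 9831/10000 ≈ 0.983100
step 2 [1y] bond c/2=7/200: DF=(82191/80000 − 7/200·(0.983100))/(1+7/200) = 4797/5000 ≈ 0.959400
step 3 [1.5y] bond c/2=7/400: DF=(158471/160000 − 7/400·(0.983100+0.959400))/(1+7/400) = 47/50 ≈ 0.940000
step 4 [2y] bond c/2=1/100: DF=(473609/500000 − 1/100·(0.983100+0.959400+0.940000))/(1+1/100) = 9093/10000 ≈ 0.909300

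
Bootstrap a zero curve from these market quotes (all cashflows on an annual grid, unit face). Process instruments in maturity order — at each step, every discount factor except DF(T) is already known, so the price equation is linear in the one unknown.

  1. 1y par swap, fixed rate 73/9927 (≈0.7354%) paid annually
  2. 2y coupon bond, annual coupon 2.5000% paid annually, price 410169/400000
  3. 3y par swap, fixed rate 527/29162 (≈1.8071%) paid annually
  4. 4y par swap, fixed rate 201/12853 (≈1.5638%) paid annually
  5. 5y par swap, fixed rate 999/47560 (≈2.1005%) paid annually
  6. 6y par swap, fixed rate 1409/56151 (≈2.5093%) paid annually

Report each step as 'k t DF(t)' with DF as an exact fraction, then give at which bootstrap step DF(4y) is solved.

step 1 [1y] swap r/1=73/9927: DF=(1 − 73/9927·(0))/(1+73/9927) = 9927/10000 ≈ 0.992700
step 2 [2y] bond c/1=1/40: DF=(410169/400000 − 1/40·(0.992700))/(1+1/40) = 4881/5000 ≈ 0.976200
step 3 [3y] swap r/1=527/29162: DF=(1 − 527/29162·(0.992700+0.976200))/(1+527/29162) = 9473/10000 ≈ 0.947300
step 4 [4y] swap r/1=201/12853: DF=(1 − 201/12853·(0.992700+0.976200+0.947300))/(1+201/12853) = 9397/10000 ≈ 0.939700
step 5 [5y] swap r/1=999/47560: DF=(1 − 999/47560·(0.992700+0.976200+0.947300+0.939700))/(1+999/47560) = 9001/10000 ≈ 0.900100
step 6 [6y] swap r/1=1409/56151: DF=(1 − 1409/56151·(0.992700+0.976200+0.947300+0.939700+0.900100))/(1+1409/56151) = 8591/10000 ≈ 0.859100

1 1 9927/10000
2 2 4881/5000
3 3 9473/10000
4 4 9397/10000
5 5 9001/10000
6 6 8591/10000
DF(4y) is solved at step 4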